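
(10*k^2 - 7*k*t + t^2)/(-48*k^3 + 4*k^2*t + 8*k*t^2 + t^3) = (-5*k + t)/(24*k^2 + 10*k*t + t^2)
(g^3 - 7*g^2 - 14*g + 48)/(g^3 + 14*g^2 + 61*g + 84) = (g^2 - 10*g + 16)/(g^2 + 11*g + 28)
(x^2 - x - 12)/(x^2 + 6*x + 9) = (x - 4)/(x + 3)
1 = 1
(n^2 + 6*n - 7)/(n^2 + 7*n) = (n - 1)/n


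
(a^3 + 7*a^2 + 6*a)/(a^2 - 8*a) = (a^2 + 7*a + 6)/(a - 8)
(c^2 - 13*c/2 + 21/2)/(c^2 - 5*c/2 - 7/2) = (c - 3)/(c + 1)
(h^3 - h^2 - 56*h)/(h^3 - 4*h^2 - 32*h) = (h + 7)/(h + 4)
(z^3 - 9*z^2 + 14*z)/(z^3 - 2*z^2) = (z - 7)/z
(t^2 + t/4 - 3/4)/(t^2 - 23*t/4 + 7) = (4*t^2 + t - 3)/(4*t^2 - 23*t + 28)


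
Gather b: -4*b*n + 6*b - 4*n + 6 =b*(6 - 4*n) - 4*n + 6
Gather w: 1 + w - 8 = w - 7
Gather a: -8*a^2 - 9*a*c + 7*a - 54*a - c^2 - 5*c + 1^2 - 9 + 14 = -8*a^2 + a*(-9*c - 47) - c^2 - 5*c + 6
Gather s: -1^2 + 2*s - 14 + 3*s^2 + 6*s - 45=3*s^2 + 8*s - 60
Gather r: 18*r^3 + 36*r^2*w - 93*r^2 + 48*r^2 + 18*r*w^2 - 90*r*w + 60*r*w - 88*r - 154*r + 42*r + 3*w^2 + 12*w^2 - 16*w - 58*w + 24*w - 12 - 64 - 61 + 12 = 18*r^3 + r^2*(36*w - 45) + r*(18*w^2 - 30*w - 200) + 15*w^2 - 50*w - 125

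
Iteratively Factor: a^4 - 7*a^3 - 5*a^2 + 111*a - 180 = (a + 4)*(a^3 - 11*a^2 + 39*a - 45) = (a - 3)*(a + 4)*(a^2 - 8*a + 15) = (a - 5)*(a - 3)*(a + 4)*(a - 3)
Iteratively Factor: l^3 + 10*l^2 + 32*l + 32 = (l + 4)*(l^2 + 6*l + 8) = (l + 2)*(l + 4)*(l + 4)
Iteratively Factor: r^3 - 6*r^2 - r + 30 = (r - 5)*(r^2 - r - 6) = (r - 5)*(r + 2)*(r - 3)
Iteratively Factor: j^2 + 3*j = (j + 3)*(j)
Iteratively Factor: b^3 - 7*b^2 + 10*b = (b)*(b^2 - 7*b + 10) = b*(b - 5)*(b - 2)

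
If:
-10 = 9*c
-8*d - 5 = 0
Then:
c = -10/9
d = -5/8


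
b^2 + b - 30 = (b - 5)*(b + 6)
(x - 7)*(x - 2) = x^2 - 9*x + 14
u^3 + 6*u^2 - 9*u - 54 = (u - 3)*(u + 3)*(u + 6)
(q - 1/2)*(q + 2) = q^2 + 3*q/2 - 1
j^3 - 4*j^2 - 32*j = j*(j - 8)*(j + 4)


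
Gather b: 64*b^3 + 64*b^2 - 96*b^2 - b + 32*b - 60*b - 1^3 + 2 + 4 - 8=64*b^3 - 32*b^2 - 29*b - 3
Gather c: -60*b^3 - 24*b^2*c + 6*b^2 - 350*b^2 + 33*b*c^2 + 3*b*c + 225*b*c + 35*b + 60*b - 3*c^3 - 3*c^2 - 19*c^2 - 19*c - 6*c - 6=-60*b^3 - 344*b^2 + 95*b - 3*c^3 + c^2*(33*b - 22) + c*(-24*b^2 + 228*b - 25) - 6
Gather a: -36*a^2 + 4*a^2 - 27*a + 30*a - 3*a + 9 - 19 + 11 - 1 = -32*a^2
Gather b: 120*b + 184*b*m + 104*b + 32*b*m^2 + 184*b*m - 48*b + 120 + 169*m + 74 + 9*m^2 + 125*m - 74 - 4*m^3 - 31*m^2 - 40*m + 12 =b*(32*m^2 + 368*m + 176) - 4*m^3 - 22*m^2 + 254*m + 132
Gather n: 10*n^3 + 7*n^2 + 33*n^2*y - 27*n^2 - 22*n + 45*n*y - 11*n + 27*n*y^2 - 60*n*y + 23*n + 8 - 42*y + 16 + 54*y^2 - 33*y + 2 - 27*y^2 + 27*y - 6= 10*n^3 + n^2*(33*y - 20) + n*(27*y^2 - 15*y - 10) + 27*y^2 - 48*y + 20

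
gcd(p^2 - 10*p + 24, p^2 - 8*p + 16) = p - 4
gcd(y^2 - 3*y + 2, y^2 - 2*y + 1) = y - 1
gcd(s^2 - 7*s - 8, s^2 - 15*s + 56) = s - 8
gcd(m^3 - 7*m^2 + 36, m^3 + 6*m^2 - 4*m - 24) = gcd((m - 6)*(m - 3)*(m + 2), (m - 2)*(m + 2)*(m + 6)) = m + 2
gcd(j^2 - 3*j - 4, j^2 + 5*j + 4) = j + 1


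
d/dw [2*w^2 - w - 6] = 4*w - 1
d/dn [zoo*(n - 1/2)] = zoo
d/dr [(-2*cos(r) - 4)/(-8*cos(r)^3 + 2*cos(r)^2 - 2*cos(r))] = (31*sin(r)/2 + 23*sin(3*r)/2 + 2*sin(4*r))/((cos(2*r) + 1)*(cos(r) - 2*cos(2*r) - 3)^2)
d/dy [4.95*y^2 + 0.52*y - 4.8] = 9.9*y + 0.52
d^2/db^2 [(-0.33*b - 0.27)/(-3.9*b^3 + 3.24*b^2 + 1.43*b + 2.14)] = (30.1158*b^5 + 24.26112*b^4 - 43.978284*b^3 + 41.021532*b^2 + 7.297776*b - 4.65963)/(59.319*b^9 - 147.8412*b^8 + 57.57102*b^7 - 23.243544*b^6 + 141.136866*b^5 - 15.66234*b^4 - 8.833175*b^3 - 57.64197*b^2 - 19.646484*b - 9.800344)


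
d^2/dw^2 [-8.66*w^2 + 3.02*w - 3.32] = -17.3200000000000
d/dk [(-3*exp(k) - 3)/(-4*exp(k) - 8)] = 3*exp(k)/(4*(exp(k) + 2)^2)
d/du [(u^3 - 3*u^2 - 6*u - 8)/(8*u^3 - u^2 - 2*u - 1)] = (23*u^4 + 92*u^3 + 189*u^2 - 10*u - 10)/(64*u^6 - 16*u^5 - 31*u^4 - 12*u^3 + 6*u^2 + 4*u + 1)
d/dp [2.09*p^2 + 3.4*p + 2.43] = 4.18*p + 3.4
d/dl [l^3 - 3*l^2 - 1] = 3*l*(l - 2)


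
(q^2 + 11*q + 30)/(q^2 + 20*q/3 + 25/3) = 3*(q + 6)/(3*q + 5)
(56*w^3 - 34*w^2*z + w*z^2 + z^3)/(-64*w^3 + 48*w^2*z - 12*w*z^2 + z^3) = (-14*w^2 + 5*w*z + z^2)/(16*w^2 - 8*w*z + z^2)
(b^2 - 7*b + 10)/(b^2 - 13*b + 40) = (b - 2)/(b - 8)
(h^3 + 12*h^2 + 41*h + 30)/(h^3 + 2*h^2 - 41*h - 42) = (h^2 + 11*h + 30)/(h^2 + h - 42)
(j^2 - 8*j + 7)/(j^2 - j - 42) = (j - 1)/(j + 6)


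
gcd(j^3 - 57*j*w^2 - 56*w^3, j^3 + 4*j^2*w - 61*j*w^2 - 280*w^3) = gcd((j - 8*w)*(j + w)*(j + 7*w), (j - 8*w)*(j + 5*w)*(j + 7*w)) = -j^2 + j*w + 56*w^2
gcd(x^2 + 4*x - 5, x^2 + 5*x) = x + 5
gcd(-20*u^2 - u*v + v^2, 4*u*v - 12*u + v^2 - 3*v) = 4*u + v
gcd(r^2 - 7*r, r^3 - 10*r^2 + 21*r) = r^2 - 7*r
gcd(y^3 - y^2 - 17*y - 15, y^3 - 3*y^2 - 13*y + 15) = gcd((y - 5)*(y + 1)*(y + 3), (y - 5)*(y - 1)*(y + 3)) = y^2 - 2*y - 15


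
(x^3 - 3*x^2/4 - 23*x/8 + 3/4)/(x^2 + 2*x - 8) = (8*x^2 + 10*x - 3)/(8*(x + 4))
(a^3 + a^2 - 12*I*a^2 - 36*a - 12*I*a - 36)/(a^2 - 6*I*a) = a + 1 - 6*I - 6*I/a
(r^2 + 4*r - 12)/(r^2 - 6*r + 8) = (r + 6)/(r - 4)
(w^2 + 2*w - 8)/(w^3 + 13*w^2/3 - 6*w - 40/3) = 3*(w + 4)/(3*w^2 + 19*w + 20)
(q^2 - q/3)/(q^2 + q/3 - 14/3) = q*(3*q - 1)/(3*q^2 + q - 14)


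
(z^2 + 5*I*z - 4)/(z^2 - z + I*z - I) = (z + 4*I)/(z - 1)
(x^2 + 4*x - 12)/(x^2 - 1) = (x^2 + 4*x - 12)/(x^2 - 1)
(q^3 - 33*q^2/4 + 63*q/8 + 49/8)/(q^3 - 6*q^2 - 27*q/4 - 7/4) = (4*q - 7)/(2*(2*q + 1))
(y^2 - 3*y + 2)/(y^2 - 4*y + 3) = (y - 2)/(y - 3)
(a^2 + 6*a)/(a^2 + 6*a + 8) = a*(a + 6)/(a^2 + 6*a + 8)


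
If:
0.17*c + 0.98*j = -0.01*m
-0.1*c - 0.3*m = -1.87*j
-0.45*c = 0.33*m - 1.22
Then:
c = 110.00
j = -17.59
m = -146.31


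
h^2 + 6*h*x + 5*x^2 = (h + x)*(h + 5*x)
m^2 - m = m*(m - 1)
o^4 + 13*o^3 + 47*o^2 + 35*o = o*(o + 1)*(o + 5)*(o + 7)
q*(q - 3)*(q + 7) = q^3 + 4*q^2 - 21*q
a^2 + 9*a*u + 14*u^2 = (a + 2*u)*(a + 7*u)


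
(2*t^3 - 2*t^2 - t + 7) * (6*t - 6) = 12*t^4 - 24*t^3 + 6*t^2 + 48*t - 42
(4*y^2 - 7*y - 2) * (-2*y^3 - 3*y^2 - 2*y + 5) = -8*y^5 + 2*y^4 + 17*y^3 + 40*y^2 - 31*y - 10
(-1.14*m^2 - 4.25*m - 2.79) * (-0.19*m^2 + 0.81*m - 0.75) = 0.2166*m^4 - 0.1159*m^3 - 2.0574*m^2 + 0.9276*m + 2.0925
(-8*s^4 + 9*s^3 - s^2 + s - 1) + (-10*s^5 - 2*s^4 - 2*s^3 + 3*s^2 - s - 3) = -10*s^5 - 10*s^4 + 7*s^3 + 2*s^2 - 4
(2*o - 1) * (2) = 4*o - 2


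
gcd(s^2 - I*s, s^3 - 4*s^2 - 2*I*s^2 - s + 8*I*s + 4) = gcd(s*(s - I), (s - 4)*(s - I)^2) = s - I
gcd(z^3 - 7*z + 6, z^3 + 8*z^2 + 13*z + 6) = 1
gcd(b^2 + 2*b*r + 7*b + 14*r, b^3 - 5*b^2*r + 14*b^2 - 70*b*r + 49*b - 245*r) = b + 7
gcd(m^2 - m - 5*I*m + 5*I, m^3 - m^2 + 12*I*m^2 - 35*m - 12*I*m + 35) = m - 1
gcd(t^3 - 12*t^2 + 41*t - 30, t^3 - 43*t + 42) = t^2 - 7*t + 6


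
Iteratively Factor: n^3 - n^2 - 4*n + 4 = (n + 2)*(n^2 - 3*n + 2) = (n - 2)*(n + 2)*(n - 1)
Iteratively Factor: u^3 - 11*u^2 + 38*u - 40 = (u - 2)*(u^2 - 9*u + 20) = (u - 4)*(u - 2)*(u - 5)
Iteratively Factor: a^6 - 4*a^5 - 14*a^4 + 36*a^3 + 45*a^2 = (a)*(a^5 - 4*a^4 - 14*a^3 + 36*a^2 + 45*a) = a*(a + 3)*(a^4 - 7*a^3 + 7*a^2 + 15*a) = a*(a - 5)*(a + 3)*(a^3 - 2*a^2 - 3*a) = a*(a - 5)*(a + 1)*(a + 3)*(a^2 - 3*a) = a*(a - 5)*(a - 3)*(a + 1)*(a + 3)*(a)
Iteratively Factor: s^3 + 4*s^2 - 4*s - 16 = (s - 2)*(s^2 + 6*s + 8) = (s - 2)*(s + 4)*(s + 2)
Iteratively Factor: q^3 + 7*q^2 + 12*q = (q)*(q^2 + 7*q + 12) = q*(q + 4)*(q + 3)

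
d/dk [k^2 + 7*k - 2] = 2*k + 7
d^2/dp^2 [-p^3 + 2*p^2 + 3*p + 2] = 4 - 6*p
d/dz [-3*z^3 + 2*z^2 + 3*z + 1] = -9*z^2 + 4*z + 3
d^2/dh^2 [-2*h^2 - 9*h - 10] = -4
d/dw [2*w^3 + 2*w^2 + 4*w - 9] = 6*w^2 + 4*w + 4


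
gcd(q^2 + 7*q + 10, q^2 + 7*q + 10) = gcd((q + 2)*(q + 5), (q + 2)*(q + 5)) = q^2 + 7*q + 10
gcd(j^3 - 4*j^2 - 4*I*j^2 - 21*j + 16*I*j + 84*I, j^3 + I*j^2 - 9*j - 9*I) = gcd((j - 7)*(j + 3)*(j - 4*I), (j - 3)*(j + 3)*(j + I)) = j + 3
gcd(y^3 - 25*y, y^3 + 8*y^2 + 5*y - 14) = 1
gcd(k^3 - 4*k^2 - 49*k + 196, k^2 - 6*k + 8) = k - 4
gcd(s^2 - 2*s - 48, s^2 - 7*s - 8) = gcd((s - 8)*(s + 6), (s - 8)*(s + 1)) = s - 8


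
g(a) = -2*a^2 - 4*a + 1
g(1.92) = -14.05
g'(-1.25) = 1.00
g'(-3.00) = 8.00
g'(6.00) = -28.00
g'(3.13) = -16.52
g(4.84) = -65.21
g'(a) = -4*a - 4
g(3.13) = -31.11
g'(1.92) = -11.68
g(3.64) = -40.06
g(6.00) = -95.00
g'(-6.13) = 20.52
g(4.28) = -52.76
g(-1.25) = 2.88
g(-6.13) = -49.63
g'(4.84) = -23.36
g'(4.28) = -21.12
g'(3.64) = -18.56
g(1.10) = -5.82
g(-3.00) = -5.00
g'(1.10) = -8.40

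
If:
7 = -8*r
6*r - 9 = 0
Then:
No Solution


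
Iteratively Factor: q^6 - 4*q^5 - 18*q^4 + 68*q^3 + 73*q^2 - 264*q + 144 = (q - 4)*(q^5 - 18*q^3 - 4*q^2 + 57*q - 36) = (q - 4)*(q + 3)*(q^4 - 3*q^3 - 9*q^2 + 23*q - 12) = (q - 4)*(q + 3)^2*(q^3 - 6*q^2 + 9*q - 4) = (q - 4)*(q - 1)*(q + 3)^2*(q^2 - 5*q + 4) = (q - 4)*(q - 1)^2*(q + 3)^2*(q - 4)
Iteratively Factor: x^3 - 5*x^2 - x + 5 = (x - 5)*(x^2 - 1) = (x - 5)*(x + 1)*(x - 1)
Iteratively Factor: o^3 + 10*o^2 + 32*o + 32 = (o + 2)*(o^2 + 8*o + 16) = (o + 2)*(o + 4)*(o + 4)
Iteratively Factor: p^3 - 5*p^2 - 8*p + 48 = (p - 4)*(p^2 - p - 12) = (p - 4)^2*(p + 3)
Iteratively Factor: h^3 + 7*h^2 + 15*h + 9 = (h + 3)*(h^2 + 4*h + 3) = (h + 3)^2*(h + 1)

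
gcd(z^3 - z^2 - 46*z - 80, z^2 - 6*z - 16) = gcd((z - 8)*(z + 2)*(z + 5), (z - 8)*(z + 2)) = z^2 - 6*z - 16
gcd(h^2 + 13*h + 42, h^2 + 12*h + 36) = h + 6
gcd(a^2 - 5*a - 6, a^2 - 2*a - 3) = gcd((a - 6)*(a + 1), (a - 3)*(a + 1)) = a + 1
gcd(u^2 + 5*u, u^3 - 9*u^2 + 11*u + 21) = 1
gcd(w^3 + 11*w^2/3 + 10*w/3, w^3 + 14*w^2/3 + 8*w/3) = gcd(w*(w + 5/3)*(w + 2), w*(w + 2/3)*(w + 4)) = w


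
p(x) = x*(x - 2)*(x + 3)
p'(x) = x*(x - 2) + x*(x + 3) + (x - 2)*(x + 3) = 3*x^2 + 2*x - 6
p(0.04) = -0.24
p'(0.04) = -5.92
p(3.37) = 29.41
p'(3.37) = 34.81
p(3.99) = 55.50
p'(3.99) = 49.74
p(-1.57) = 8.02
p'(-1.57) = -1.75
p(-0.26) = 1.61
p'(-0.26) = -6.32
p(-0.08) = 0.49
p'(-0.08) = -6.14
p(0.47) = -2.50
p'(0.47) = -4.40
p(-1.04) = 6.20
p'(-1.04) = -4.84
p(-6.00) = -144.00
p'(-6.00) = 90.00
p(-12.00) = -1512.00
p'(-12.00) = 402.00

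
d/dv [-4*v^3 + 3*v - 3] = 3 - 12*v^2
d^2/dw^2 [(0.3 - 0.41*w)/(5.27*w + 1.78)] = 24.355832/(5.27*w + 1.78)^3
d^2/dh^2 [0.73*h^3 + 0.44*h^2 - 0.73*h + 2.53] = 4.38*h + 0.88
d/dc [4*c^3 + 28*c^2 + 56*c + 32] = 12*c^2 + 56*c + 56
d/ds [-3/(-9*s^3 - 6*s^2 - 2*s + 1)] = 3*(-27*s^2 - 12*s - 2)/(9*s^3 + 6*s^2 + 2*s - 1)^2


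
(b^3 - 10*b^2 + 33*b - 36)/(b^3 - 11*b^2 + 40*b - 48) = (b - 3)/(b - 4)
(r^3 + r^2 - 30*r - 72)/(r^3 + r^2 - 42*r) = (r^2 + 7*r + 12)/(r*(r + 7))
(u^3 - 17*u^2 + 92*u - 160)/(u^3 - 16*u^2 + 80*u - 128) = (u - 5)/(u - 4)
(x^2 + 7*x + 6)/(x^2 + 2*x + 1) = (x + 6)/(x + 1)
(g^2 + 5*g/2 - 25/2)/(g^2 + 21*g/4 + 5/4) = 2*(2*g - 5)/(4*g + 1)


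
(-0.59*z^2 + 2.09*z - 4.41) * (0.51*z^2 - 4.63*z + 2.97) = -0.3009*z^4 + 3.7976*z^3 - 13.6781*z^2 + 26.6256*z - 13.0977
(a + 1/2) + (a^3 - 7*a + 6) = a^3 - 6*a + 13/2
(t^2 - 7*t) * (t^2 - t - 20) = t^4 - 8*t^3 - 13*t^2 + 140*t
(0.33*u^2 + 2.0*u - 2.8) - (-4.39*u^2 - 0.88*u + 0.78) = 4.72*u^2 + 2.88*u - 3.58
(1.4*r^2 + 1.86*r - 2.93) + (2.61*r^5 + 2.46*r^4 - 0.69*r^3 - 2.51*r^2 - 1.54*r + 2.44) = 2.61*r^5 + 2.46*r^4 - 0.69*r^3 - 1.11*r^2 + 0.32*r - 0.49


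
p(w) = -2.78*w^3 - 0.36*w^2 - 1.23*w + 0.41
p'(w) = -8.34*w^2 - 0.72*w - 1.23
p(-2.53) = 46.24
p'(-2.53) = -52.79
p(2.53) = -50.03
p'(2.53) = -56.44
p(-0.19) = 0.65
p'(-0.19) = -1.39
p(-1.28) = 7.22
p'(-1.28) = -13.97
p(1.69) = -16.12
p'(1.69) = -26.27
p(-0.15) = 0.60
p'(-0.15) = -1.31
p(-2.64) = 52.30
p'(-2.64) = -57.46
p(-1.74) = 16.11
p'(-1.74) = -25.23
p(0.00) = 0.41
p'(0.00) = -1.23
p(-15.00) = 9320.36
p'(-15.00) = -1866.93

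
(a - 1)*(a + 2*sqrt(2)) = a^2 - a + 2*sqrt(2)*a - 2*sqrt(2)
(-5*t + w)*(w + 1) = -5*t*w - 5*t + w^2 + w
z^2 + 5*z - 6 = (z - 1)*(z + 6)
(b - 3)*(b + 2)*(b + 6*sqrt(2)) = b^3 - b^2 + 6*sqrt(2)*b^2 - 6*sqrt(2)*b - 6*b - 36*sqrt(2)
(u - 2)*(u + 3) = u^2 + u - 6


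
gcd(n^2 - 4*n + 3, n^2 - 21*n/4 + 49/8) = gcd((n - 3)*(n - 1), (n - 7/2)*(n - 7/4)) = 1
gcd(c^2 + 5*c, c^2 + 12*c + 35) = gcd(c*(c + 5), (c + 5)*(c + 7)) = c + 5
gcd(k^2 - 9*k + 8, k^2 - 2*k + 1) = k - 1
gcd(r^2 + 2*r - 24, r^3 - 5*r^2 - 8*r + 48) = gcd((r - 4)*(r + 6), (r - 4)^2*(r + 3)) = r - 4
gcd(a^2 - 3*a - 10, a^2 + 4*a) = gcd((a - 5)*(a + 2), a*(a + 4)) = 1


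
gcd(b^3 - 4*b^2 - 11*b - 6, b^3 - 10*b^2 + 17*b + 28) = b + 1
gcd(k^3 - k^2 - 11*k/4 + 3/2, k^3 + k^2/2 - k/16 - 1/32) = 1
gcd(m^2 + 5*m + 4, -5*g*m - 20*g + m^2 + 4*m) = m + 4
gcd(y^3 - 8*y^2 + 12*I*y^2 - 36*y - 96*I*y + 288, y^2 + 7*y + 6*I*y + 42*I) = y + 6*I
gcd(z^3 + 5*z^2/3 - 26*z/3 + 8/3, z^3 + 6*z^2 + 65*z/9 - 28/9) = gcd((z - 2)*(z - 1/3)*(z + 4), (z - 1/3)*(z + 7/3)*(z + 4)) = z^2 + 11*z/3 - 4/3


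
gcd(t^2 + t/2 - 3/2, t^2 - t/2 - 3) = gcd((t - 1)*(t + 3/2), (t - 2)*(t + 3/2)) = t + 3/2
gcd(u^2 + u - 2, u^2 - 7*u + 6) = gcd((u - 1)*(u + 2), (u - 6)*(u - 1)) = u - 1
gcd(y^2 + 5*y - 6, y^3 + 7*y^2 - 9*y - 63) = 1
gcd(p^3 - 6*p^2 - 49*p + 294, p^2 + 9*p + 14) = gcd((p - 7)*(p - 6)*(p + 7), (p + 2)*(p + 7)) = p + 7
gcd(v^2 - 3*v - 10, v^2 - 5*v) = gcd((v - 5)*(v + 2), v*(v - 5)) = v - 5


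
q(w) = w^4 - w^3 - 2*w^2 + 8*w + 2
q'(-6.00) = -940.00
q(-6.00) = 1394.00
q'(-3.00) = -115.00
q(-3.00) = 68.00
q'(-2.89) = -102.05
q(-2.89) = 56.07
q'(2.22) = 28.10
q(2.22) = 23.25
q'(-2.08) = -32.65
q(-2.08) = 4.42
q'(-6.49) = -1185.84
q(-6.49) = 1913.30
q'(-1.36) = -2.17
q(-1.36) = -6.64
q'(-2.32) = -48.82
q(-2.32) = 14.13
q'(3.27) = 102.70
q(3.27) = 86.15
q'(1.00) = 5.00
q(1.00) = 8.00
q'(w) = 4*w^3 - 3*w^2 - 4*w + 8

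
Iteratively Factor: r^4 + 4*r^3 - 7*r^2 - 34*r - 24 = (r + 4)*(r^3 - 7*r - 6) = (r + 1)*(r + 4)*(r^2 - r - 6) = (r + 1)*(r + 2)*(r + 4)*(r - 3)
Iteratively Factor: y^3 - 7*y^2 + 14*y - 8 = (y - 1)*(y^2 - 6*y + 8) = (y - 2)*(y - 1)*(y - 4)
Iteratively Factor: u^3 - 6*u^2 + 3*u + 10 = (u - 2)*(u^2 - 4*u - 5) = (u - 5)*(u - 2)*(u + 1)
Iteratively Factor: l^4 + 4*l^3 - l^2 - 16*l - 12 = (l + 2)*(l^3 + 2*l^2 - 5*l - 6) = (l + 2)*(l + 3)*(l^2 - l - 2) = (l + 1)*(l + 2)*(l + 3)*(l - 2)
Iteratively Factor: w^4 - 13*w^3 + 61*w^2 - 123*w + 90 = (w - 3)*(w^3 - 10*w^2 + 31*w - 30) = (w - 3)*(w - 2)*(w^2 - 8*w + 15) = (w - 5)*(w - 3)*(w - 2)*(w - 3)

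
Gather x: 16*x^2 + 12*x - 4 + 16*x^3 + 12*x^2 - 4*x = 16*x^3 + 28*x^2 + 8*x - 4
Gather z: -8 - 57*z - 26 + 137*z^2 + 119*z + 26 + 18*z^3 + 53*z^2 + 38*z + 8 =18*z^3 + 190*z^2 + 100*z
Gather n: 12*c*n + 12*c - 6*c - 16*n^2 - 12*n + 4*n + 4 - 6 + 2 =6*c - 16*n^2 + n*(12*c - 8)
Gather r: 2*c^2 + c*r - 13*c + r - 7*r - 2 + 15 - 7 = 2*c^2 - 13*c + r*(c - 6) + 6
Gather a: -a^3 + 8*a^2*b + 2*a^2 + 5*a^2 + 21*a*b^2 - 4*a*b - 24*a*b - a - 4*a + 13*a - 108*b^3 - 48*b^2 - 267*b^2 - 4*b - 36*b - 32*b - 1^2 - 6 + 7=-a^3 + a^2*(8*b + 7) + a*(21*b^2 - 28*b + 8) - 108*b^3 - 315*b^2 - 72*b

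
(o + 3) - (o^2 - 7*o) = -o^2 + 8*o + 3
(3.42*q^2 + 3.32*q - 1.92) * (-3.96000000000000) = -13.5432*q^2 - 13.1472*q + 7.6032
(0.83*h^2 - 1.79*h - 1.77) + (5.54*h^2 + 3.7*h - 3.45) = 6.37*h^2 + 1.91*h - 5.22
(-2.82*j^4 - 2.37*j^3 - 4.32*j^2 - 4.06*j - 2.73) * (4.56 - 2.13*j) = 6.0066*j^5 - 7.8111*j^4 - 1.6056*j^3 - 11.0514*j^2 - 12.6987*j - 12.4488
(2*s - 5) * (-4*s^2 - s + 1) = -8*s^3 + 18*s^2 + 7*s - 5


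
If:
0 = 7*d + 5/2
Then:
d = -5/14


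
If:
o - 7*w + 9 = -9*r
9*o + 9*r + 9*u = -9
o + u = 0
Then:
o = 7*w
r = -1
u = -7*w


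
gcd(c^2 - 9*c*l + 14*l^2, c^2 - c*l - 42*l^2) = c - 7*l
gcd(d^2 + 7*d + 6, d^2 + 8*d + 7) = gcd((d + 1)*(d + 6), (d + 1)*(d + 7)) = d + 1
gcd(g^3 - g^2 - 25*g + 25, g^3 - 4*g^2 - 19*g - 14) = 1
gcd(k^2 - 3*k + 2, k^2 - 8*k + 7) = k - 1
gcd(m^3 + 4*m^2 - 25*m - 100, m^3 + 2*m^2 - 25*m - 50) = m^2 - 25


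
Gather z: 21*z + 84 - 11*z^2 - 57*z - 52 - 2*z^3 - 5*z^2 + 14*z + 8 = -2*z^3 - 16*z^2 - 22*z + 40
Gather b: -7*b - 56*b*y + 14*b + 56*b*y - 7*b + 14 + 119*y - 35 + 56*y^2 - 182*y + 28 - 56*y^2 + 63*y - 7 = 0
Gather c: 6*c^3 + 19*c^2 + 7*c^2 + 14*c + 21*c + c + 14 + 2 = 6*c^3 + 26*c^2 + 36*c + 16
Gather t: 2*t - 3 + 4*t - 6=6*t - 9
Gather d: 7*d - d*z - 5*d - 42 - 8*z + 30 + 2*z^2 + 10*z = d*(2 - z) + 2*z^2 + 2*z - 12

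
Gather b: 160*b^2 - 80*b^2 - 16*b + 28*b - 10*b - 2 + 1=80*b^2 + 2*b - 1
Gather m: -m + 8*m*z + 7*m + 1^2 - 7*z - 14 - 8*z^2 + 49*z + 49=m*(8*z + 6) - 8*z^2 + 42*z + 36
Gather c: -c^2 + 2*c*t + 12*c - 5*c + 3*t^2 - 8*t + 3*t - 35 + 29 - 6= -c^2 + c*(2*t + 7) + 3*t^2 - 5*t - 12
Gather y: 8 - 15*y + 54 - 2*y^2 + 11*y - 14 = -2*y^2 - 4*y + 48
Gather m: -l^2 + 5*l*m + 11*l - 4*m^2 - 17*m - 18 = -l^2 + 11*l - 4*m^2 + m*(5*l - 17) - 18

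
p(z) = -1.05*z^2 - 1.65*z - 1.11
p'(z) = -2.1*z - 1.65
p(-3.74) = -9.63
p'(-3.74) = 6.20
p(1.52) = -6.04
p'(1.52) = -4.84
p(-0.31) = -0.70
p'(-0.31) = -1.00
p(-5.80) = -26.86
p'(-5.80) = 10.53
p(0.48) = -2.14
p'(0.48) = -2.66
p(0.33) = -1.77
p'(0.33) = -2.34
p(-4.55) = -15.34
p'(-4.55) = 7.90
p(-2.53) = -3.66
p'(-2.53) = 3.66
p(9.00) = -101.01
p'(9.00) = -20.55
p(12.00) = -172.11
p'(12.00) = -26.85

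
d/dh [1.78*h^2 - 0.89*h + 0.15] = 3.56*h - 0.89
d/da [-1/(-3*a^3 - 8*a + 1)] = (-9*a^2 - 8)/(3*a^3 + 8*a - 1)^2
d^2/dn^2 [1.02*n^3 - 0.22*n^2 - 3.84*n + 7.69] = 6.12*n - 0.44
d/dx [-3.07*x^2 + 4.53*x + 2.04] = 4.53 - 6.14*x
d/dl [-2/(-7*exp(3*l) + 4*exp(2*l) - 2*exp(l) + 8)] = (-42*exp(2*l) + 16*exp(l) - 4)*exp(l)/(7*exp(3*l) - 4*exp(2*l) + 2*exp(l) - 8)^2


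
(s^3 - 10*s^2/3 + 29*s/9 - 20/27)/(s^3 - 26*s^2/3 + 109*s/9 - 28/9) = (s - 5/3)/(s - 7)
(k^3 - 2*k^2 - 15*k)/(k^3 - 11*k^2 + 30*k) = (k + 3)/(k - 6)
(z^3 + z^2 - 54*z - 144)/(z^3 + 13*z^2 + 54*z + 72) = (z - 8)/(z + 4)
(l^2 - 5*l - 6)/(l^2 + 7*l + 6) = (l - 6)/(l + 6)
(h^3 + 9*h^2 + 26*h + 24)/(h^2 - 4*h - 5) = (h^3 + 9*h^2 + 26*h + 24)/(h^2 - 4*h - 5)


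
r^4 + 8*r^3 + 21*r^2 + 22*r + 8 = (r + 1)^2*(r + 2)*(r + 4)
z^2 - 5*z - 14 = (z - 7)*(z + 2)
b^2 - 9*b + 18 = (b - 6)*(b - 3)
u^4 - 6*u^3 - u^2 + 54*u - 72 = (u - 4)*(u - 3)*(u - 2)*(u + 3)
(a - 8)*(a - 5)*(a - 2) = a^3 - 15*a^2 + 66*a - 80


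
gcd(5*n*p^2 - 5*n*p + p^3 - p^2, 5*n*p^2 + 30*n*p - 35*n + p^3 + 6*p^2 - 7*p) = 5*n*p - 5*n + p^2 - p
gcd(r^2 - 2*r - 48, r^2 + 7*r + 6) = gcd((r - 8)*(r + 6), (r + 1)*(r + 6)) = r + 6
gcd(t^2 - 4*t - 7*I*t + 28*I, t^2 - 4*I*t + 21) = t - 7*I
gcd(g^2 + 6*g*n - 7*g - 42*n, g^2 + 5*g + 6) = 1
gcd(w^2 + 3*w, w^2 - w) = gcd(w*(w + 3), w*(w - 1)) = w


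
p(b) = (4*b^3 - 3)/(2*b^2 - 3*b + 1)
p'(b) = 12*b^2/(2*b^2 - 3*b + 1) + (3 - 4*b)*(4*b^3 - 3)/(2*b^2 - 3*b + 1)^2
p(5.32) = 14.39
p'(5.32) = 1.84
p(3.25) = 10.85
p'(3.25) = 1.47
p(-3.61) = -5.05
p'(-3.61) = 1.80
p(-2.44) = -3.02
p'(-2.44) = 1.63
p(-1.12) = -1.25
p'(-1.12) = 0.82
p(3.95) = 11.96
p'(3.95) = 1.68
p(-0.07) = -2.46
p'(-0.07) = -6.57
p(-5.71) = -8.97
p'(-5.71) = 1.91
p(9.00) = 21.42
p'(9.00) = 1.95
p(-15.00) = -27.22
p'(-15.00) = 1.99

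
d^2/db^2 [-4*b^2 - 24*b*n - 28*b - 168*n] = -8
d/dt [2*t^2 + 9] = 4*t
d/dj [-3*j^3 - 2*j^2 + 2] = j*(-9*j - 4)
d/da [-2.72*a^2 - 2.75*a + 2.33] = -5.44*a - 2.75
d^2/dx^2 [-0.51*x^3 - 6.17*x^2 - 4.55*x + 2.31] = -3.06*x - 12.34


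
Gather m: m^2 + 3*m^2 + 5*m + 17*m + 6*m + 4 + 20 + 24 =4*m^2 + 28*m + 48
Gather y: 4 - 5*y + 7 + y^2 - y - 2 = y^2 - 6*y + 9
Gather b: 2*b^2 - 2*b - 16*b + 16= 2*b^2 - 18*b + 16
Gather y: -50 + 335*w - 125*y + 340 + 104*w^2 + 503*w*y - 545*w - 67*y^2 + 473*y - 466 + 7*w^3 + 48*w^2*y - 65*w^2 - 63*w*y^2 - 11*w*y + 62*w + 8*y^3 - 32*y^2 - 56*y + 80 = 7*w^3 + 39*w^2 - 148*w + 8*y^3 + y^2*(-63*w - 99) + y*(48*w^2 + 492*w + 292) - 96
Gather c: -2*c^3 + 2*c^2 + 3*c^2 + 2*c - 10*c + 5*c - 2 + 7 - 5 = -2*c^3 + 5*c^2 - 3*c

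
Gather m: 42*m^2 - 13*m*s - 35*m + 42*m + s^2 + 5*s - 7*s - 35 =42*m^2 + m*(7 - 13*s) + s^2 - 2*s - 35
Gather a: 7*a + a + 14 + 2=8*a + 16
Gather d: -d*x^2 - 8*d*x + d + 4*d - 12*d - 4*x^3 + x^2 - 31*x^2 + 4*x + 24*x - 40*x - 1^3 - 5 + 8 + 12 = d*(-x^2 - 8*x - 7) - 4*x^3 - 30*x^2 - 12*x + 14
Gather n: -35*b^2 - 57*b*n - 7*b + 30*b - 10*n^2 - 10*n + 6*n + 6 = -35*b^2 + 23*b - 10*n^2 + n*(-57*b - 4) + 6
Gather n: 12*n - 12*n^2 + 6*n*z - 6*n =-12*n^2 + n*(6*z + 6)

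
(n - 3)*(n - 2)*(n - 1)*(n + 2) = n^4 - 4*n^3 - n^2 + 16*n - 12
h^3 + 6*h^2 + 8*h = h*(h + 2)*(h + 4)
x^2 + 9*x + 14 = (x + 2)*(x + 7)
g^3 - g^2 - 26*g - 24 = (g - 6)*(g + 1)*(g + 4)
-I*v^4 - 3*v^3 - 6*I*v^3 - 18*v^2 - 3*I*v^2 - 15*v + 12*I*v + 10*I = (v + 5)*(v - 2*I)*(v - I)*(-I*v - I)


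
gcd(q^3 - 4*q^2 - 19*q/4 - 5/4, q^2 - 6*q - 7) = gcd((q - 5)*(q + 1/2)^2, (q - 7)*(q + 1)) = 1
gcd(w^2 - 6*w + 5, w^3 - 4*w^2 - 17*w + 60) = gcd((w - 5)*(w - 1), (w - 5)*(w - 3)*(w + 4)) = w - 5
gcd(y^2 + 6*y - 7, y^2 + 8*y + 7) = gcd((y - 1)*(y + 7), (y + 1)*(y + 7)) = y + 7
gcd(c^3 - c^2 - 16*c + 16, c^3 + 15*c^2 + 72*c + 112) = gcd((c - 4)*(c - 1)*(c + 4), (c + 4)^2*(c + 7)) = c + 4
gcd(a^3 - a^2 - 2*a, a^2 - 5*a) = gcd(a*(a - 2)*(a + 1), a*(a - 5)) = a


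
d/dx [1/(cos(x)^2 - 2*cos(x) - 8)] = 2*(cos(x) - 1)*sin(x)/(sin(x)^2 + 2*cos(x) + 7)^2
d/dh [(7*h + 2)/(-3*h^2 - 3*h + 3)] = (-7*h^2 - 7*h + (2*h + 1)*(7*h + 2) + 7)/(3*(h^2 + h - 1)^2)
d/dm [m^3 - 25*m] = 3*m^2 - 25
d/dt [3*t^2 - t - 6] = 6*t - 1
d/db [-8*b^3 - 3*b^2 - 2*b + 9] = -24*b^2 - 6*b - 2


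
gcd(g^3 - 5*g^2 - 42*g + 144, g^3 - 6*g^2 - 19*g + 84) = g - 3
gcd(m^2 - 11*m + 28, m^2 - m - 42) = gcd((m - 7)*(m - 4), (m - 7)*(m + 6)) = m - 7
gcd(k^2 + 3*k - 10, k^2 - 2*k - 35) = k + 5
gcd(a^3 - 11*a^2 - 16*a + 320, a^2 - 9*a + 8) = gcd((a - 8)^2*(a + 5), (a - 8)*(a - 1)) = a - 8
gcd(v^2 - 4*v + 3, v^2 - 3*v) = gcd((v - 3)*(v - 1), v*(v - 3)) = v - 3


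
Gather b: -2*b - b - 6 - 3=-3*b - 9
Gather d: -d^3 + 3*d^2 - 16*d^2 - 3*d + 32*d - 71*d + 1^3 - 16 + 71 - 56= -d^3 - 13*d^2 - 42*d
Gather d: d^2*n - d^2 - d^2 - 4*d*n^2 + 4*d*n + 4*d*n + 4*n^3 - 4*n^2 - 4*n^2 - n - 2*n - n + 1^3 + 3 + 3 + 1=d^2*(n - 2) + d*(-4*n^2 + 8*n) + 4*n^3 - 8*n^2 - 4*n + 8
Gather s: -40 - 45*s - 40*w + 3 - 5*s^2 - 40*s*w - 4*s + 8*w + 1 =-5*s^2 + s*(-40*w - 49) - 32*w - 36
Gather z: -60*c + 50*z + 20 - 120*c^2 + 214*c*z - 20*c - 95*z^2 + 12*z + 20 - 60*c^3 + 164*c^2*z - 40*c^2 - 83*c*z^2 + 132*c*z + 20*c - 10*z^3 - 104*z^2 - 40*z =-60*c^3 - 160*c^2 - 60*c - 10*z^3 + z^2*(-83*c - 199) + z*(164*c^2 + 346*c + 22) + 40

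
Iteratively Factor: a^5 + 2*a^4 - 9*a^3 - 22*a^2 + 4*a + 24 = (a - 3)*(a^4 + 5*a^3 + 6*a^2 - 4*a - 8) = (a - 3)*(a + 2)*(a^3 + 3*a^2 - 4) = (a - 3)*(a + 2)^2*(a^2 + a - 2) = (a - 3)*(a - 1)*(a + 2)^2*(a + 2)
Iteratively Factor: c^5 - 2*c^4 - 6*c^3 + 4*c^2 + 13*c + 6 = (c + 1)*(c^4 - 3*c^3 - 3*c^2 + 7*c + 6) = (c - 3)*(c + 1)*(c^3 - 3*c - 2) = (c - 3)*(c - 2)*(c + 1)*(c^2 + 2*c + 1) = (c - 3)*(c - 2)*(c + 1)^2*(c + 1)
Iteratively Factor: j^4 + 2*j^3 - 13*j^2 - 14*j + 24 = (j - 3)*(j^3 + 5*j^2 + 2*j - 8) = (j - 3)*(j - 1)*(j^2 + 6*j + 8) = (j - 3)*(j - 1)*(j + 2)*(j + 4)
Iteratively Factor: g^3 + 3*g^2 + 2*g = (g)*(g^2 + 3*g + 2) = g*(g + 2)*(g + 1)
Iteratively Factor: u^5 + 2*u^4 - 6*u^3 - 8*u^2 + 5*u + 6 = (u - 2)*(u^4 + 4*u^3 + 2*u^2 - 4*u - 3) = (u - 2)*(u + 1)*(u^3 + 3*u^2 - u - 3) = (u - 2)*(u + 1)^2*(u^2 + 2*u - 3) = (u - 2)*(u - 1)*(u + 1)^2*(u + 3)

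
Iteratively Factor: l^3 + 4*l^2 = (l)*(l^2 + 4*l) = l^2*(l + 4)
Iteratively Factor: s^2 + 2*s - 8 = (s + 4)*(s - 2)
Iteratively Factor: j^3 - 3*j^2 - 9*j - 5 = (j + 1)*(j^2 - 4*j - 5) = (j - 5)*(j + 1)*(j + 1)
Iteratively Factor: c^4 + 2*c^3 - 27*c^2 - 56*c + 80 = (c + 4)*(c^3 - 2*c^2 - 19*c + 20) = (c + 4)^2*(c^2 - 6*c + 5) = (c - 1)*(c + 4)^2*(c - 5)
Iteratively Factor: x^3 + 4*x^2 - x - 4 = (x + 1)*(x^2 + 3*x - 4) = (x + 1)*(x + 4)*(x - 1)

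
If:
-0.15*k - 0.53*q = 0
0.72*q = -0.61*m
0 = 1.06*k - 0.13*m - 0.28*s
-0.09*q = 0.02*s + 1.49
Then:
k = -31.61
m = -10.56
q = 8.95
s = -114.75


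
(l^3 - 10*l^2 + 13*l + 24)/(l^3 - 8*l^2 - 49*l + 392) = (l^2 - 2*l - 3)/(l^2 - 49)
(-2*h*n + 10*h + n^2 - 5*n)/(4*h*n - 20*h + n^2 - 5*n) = (-2*h + n)/(4*h + n)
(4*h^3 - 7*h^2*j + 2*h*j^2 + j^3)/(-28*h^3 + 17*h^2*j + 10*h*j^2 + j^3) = (-h + j)/(7*h + j)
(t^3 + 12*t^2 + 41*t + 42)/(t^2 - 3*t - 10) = (t^2 + 10*t + 21)/(t - 5)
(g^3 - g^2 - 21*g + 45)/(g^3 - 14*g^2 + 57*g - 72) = (g + 5)/(g - 8)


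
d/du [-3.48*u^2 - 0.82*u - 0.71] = -6.96*u - 0.82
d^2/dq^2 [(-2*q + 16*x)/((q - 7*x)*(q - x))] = 4*(-q^3 + 24*q^2*x - 171*q*x^2 + 400*x^3)/(q^6 - 24*q^5*x + 213*q^4*x^2 - 848*q^3*x^3 + 1491*q^2*x^4 - 1176*q*x^5 + 343*x^6)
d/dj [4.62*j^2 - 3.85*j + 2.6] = 9.24*j - 3.85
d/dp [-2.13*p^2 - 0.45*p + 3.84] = -4.26*p - 0.45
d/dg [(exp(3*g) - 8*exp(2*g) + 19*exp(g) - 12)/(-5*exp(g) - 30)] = 2*(-exp(3*g) - 5*exp(2*g) + 48*exp(g) - 63)*exp(g)/(5*(exp(2*g) + 12*exp(g) + 36))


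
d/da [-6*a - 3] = -6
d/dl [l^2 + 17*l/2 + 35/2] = 2*l + 17/2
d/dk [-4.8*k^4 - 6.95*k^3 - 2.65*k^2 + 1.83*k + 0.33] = -19.2*k^3 - 20.85*k^2 - 5.3*k + 1.83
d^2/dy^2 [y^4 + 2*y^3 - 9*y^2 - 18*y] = 12*y^2 + 12*y - 18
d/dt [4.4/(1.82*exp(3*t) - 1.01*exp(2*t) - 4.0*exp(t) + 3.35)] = (-24.024*exp(2*t) + 8.888*exp(t) + 17.6)*exp(t)/(1.82*exp(3*t) - 1.01*exp(2*t) - 4.0*exp(t) + 3.35)^2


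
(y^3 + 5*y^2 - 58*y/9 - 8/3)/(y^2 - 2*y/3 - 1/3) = (y^2 + 14*y/3 - 8)/(y - 1)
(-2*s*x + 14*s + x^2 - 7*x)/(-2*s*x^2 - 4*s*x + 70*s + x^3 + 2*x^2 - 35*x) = (x - 7)/(x^2 + 2*x - 35)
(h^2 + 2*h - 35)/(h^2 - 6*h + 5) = (h + 7)/(h - 1)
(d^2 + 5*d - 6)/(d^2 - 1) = (d + 6)/(d + 1)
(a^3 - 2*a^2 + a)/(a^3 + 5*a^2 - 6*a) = (a - 1)/(a + 6)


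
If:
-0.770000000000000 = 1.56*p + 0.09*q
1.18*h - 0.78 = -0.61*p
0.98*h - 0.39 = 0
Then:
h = 0.40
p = 0.51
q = -17.38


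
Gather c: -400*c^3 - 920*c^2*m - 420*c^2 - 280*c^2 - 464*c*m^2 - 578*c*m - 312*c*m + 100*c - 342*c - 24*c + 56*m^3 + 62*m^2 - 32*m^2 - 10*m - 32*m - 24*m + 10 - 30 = -400*c^3 + c^2*(-920*m - 700) + c*(-464*m^2 - 890*m - 266) + 56*m^3 + 30*m^2 - 66*m - 20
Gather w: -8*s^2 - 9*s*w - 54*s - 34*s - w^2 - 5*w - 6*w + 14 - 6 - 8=-8*s^2 - 88*s - w^2 + w*(-9*s - 11)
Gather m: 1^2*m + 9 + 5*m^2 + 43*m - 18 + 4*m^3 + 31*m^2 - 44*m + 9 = 4*m^3 + 36*m^2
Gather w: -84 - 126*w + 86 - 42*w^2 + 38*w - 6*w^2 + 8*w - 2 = -48*w^2 - 80*w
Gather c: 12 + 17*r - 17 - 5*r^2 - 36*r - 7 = -5*r^2 - 19*r - 12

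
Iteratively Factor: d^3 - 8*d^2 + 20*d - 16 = (d - 2)*(d^2 - 6*d + 8) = (d - 4)*(d - 2)*(d - 2)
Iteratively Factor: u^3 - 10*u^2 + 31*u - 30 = (u - 3)*(u^2 - 7*u + 10) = (u - 3)*(u - 2)*(u - 5)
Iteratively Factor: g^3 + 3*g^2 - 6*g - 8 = (g + 4)*(g^2 - g - 2) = (g - 2)*(g + 4)*(g + 1)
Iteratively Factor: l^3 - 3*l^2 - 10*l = (l - 5)*(l^2 + 2*l) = l*(l - 5)*(l + 2)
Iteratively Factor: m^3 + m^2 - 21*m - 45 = (m + 3)*(m^2 - 2*m - 15) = (m - 5)*(m + 3)*(m + 3)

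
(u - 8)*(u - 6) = u^2 - 14*u + 48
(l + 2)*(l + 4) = l^2 + 6*l + 8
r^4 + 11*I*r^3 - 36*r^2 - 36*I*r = r*(r + 2*I)*(r + 3*I)*(r + 6*I)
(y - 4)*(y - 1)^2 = y^3 - 6*y^2 + 9*y - 4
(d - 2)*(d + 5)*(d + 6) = d^3 + 9*d^2 + 8*d - 60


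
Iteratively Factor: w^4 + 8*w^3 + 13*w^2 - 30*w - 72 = (w + 4)*(w^3 + 4*w^2 - 3*w - 18) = (w + 3)*(w + 4)*(w^2 + w - 6) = (w - 2)*(w + 3)*(w + 4)*(w + 3)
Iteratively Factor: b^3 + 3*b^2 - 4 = (b + 2)*(b^2 + b - 2) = (b - 1)*(b + 2)*(b + 2)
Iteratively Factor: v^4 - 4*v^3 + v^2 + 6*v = (v - 2)*(v^3 - 2*v^2 - 3*v) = (v - 3)*(v - 2)*(v^2 + v) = v*(v - 3)*(v - 2)*(v + 1)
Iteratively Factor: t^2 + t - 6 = (t - 2)*(t + 3)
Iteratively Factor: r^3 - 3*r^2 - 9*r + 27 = (r - 3)*(r^2 - 9) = (r - 3)^2*(r + 3)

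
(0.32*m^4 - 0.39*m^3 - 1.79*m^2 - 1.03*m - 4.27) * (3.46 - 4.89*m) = -1.5648*m^5 + 3.0143*m^4 + 7.4037*m^3 - 1.1567*m^2 + 17.3165*m - 14.7742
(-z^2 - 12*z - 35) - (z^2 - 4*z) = -2*z^2 - 8*z - 35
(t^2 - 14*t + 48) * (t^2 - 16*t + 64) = t^4 - 30*t^3 + 336*t^2 - 1664*t + 3072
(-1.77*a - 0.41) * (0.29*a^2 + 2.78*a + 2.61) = -0.5133*a^3 - 5.0395*a^2 - 5.7595*a - 1.0701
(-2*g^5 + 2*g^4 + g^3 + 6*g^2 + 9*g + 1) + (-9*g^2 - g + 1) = -2*g^5 + 2*g^4 + g^3 - 3*g^2 + 8*g + 2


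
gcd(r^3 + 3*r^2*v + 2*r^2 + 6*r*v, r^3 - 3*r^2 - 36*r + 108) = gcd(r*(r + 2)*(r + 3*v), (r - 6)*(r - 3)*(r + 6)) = 1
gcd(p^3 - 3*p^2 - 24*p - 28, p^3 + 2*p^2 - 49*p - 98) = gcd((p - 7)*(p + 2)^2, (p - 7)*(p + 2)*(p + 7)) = p^2 - 5*p - 14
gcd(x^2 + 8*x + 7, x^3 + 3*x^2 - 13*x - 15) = x + 1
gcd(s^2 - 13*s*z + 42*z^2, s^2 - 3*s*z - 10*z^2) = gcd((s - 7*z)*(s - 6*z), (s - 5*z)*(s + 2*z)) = 1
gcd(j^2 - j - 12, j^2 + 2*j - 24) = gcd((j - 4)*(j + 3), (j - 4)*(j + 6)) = j - 4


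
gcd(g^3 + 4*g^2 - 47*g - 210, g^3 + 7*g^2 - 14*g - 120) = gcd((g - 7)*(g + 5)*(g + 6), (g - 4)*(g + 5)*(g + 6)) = g^2 + 11*g + 30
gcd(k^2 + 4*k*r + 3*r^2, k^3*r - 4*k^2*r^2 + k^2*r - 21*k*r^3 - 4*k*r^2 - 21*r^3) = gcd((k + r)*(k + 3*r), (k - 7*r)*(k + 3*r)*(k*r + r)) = k + 3*r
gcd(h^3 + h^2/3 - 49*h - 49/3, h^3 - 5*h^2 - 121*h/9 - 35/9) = h^2 - 20*h/3 - 7/3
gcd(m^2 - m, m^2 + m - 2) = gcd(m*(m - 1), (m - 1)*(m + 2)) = m - 1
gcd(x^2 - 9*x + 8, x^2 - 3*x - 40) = x - 8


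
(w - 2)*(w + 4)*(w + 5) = w^3 + 7*w^2 + 2*w - 40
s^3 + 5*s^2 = s^2*(s + 5)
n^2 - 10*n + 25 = (n - 5)^2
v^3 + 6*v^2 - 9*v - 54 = (v - 3)*(v + 3)*(v + 6)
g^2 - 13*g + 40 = (g - 8)*(g - 5)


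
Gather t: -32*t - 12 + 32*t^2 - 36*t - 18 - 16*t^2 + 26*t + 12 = 16*t^2 - 42*t - 18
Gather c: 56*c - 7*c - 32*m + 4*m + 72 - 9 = 49*c - 28*m + 63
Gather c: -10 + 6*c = 6*c - 10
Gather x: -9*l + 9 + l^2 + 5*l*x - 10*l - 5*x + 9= l^2 - 19*l + x*(5*l - 5) + 18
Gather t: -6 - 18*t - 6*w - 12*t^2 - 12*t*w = -12*t^2 + t*(-12*w - 18) - 6*w - 6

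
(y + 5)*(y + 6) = y^2 + 11*y + 30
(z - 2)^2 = z^2 - 4*z + 4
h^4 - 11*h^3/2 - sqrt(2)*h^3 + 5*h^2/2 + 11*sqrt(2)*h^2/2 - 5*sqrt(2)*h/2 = h*(h - 5)*(h - 1/2)*(h - sqrt(2))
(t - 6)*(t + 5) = t^2 - t - 30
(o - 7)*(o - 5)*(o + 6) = o^3 - 6*o^2 - 37*o + 210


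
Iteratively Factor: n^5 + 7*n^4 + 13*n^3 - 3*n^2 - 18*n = (n + 3)*(n^4 + 4*n^3 + n^2 - 6*n) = (n + 2)*(n + 3)*(n^3 + 2*n^2 - 3*n) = (n + 2)*(n + 3)^2*(n^2 - n) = (n - 1)*(n + 2)*(n + 3)^2*(n)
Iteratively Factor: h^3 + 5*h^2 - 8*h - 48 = (h + 4)*(h^2 + h - 12) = (h - 3)*(h + 4)*(h + 4)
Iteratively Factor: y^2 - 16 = (y - 4)*(y + 4)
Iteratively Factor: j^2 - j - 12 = (j - 4)*(j + 3)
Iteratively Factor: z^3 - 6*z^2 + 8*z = (z)*(z^2 - 6*z + 8) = z*(z - 2)*(z - 4)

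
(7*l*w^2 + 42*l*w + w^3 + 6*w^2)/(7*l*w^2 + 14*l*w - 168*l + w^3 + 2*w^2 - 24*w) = w/(w - 4)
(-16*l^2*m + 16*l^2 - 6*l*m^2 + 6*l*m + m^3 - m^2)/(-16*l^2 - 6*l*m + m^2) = m - 1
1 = 1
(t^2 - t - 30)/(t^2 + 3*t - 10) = (t - 6)/(t - 2)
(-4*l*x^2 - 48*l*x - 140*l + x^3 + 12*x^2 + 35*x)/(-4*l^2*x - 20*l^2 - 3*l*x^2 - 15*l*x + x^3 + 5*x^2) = (x + 7)/(l + x)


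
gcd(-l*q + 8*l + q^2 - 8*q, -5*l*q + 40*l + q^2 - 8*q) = q - 8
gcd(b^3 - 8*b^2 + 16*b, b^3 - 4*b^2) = b^2 - 4*b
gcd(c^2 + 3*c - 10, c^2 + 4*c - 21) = 1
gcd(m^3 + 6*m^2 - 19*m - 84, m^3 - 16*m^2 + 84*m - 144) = m - 4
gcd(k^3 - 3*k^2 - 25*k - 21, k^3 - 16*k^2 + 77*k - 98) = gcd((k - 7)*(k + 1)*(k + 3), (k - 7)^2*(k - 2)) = k - 7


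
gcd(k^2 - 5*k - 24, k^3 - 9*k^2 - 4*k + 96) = k^2 - 5*k - 24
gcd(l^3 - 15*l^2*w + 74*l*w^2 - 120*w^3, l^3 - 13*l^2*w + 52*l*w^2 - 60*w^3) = l^2 - 11*l*w + 30*w^2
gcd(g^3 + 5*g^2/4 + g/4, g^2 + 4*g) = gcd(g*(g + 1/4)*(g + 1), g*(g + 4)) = g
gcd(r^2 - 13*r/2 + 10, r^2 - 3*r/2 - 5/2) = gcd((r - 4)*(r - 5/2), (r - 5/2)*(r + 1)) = r - 5/2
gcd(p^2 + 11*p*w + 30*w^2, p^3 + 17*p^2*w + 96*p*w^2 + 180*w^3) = p^2 + 11*p*w + 30*w^2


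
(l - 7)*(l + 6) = l^2 - l - 42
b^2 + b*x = b*(b + x)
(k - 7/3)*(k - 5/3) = k^2 - 4*k + 35/9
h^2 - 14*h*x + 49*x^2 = (h - 7*x)^2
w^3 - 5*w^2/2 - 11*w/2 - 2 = (w - 4)*(w + 1/2)*(w + 1)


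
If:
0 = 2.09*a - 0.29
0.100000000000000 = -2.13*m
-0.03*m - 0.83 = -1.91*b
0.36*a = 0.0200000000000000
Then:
No Solution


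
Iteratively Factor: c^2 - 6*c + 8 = (c - 2)*(c - 4)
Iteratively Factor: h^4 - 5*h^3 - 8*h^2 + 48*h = (h - 4)*(h^3 - h^2 - 12*h) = (h - 4)^2*(h^2 + 3*h) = h*(h - 4)^2*(h + 3)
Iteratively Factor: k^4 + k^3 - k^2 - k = (k - 1)*(k^3 + 2*k^2 + k) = k*(k - 1)*(k^2 + 2*k + 1) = k*(k - 1)*(k + 1)*(k + 1)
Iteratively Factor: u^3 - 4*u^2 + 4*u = (u - 2)*(u^2 - 2*u) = (u - 2)^2*(u)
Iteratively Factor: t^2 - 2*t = (t)*(t - 2)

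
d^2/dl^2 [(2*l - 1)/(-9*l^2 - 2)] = 18*(36*l^2*(1 - 2*l) + (6*l - 1)*(9*l^2 + 2))/(9*l^2 + 2)^3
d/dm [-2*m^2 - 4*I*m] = -4*m - 4*I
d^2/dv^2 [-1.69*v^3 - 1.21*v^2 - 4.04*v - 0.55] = -10.14*v - 2.42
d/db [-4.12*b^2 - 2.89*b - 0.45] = -8.24*b - 2.89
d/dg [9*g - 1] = 9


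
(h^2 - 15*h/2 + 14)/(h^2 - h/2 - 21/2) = (h - 4)/(h + 3)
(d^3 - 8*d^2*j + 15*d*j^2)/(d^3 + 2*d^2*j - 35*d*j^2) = (d - 3*j)/(d + 7*j)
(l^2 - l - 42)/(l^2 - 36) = (l - 7)/(l - 6)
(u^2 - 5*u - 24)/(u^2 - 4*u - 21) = (u - 8)/(u - 7)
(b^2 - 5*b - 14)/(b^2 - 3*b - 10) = (b - 7)/(b - 5)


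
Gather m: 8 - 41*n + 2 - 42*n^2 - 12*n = -42*n^2 - 53*n + 10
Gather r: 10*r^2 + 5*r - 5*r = 10*r^2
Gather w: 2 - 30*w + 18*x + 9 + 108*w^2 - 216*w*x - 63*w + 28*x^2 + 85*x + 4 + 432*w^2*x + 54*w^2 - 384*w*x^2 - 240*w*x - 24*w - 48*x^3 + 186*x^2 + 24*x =w^2*(432*x + 162) + w*(-384*x^2 - 456*x - 117) - 48*x^3 + 214*x^2 + 127*x + 15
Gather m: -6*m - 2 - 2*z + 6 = -6*m - 2*z + 4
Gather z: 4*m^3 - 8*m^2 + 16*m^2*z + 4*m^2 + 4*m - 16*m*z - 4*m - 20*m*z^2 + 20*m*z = 4*m^3 - 4*m^2 - 20*m*z^2 + z*(16*m^2 + 4*m)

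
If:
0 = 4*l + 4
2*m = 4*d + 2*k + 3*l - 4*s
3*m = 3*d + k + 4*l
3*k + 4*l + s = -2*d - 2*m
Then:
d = 8*s - 23/6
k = 6 - 9*s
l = -1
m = 5*s - 19/6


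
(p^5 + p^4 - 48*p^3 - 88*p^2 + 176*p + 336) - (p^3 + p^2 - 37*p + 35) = p^5 + p^4 - 49*p^3 - 89*p^2 + 213*p + 301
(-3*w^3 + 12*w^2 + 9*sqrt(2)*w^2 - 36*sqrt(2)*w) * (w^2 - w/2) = -3*w^5 + 9*sqrt(2)*w^4 + 27*w^4/2 - 81*sqrt(2)*w^3/2 - 6*w^3 + 18*sqrt(2)*w^2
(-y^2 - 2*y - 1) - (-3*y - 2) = -y^2 + y + 1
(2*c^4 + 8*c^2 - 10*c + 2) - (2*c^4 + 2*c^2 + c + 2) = 6*c^2 - 11*c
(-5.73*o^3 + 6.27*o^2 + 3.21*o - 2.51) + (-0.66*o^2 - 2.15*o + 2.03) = -5.73*o^3 + 5.61*o^2 + 1.06*o - 0.48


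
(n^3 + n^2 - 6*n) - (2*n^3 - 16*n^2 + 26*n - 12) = -n^3 + 17*n^2 - 32*n + 12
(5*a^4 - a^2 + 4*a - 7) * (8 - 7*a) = -35*a^5 + 40*a^4 + 7*a^3 - 36*a^2 + 81*a - 56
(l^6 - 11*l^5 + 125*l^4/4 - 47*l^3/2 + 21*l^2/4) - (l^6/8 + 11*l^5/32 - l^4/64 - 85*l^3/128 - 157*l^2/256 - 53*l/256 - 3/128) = 7*l^6/8 - 363*l^5/32 + 2001*l^4/64 - 2923*l^3/128 + 1501*l^2/256 + 53*l/256 + 3/128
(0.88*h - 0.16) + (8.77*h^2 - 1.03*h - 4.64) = 8.77*h^2 - 0.15*h - 4.8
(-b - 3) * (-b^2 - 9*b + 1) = b^3 + 12*b^2 + 26*b - 3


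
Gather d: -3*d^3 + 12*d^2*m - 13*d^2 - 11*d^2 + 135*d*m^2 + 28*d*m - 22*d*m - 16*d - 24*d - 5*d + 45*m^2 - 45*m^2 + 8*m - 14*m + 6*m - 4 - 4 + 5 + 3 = -3*d^3 + d^2*(12*m - 24) + d*(135*m^2 + 6*m - 45)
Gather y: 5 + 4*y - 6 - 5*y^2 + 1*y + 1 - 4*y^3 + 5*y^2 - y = -4*y^3 + 4*y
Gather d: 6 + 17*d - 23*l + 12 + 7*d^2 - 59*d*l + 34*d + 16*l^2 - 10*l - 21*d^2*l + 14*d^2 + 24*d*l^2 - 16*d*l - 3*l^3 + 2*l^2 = d^2*(21 - 21*l) + d*(24*l^2 - 75*l + 51) - 3*l^3 + 18*l^2 - 33*l + 18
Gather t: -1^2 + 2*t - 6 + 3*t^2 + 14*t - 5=3*t^2 + 16*t - 12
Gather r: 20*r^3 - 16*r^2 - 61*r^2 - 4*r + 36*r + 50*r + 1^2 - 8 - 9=20*r^3 - 77*r^2 + 82*r - 16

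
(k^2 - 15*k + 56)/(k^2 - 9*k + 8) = (k - 7)/(k - 1)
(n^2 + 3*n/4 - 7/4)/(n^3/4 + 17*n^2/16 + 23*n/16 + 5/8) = 4*(4*n^2 + 3*n - 7)/(4*n^3 + 17*n^2 + 23*n + 10)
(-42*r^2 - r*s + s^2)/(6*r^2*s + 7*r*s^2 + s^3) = (-7*r + s)/(s*(r + s))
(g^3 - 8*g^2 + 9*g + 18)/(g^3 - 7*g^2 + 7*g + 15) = (g - 6)/(g - 5)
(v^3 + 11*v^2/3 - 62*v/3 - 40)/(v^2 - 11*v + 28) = (v^2 + 23*v/3 + 10)/(v - 7)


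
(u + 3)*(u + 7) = u^2 + 10*u + 21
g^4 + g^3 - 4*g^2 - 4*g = g*(g - 2)*(g + 1)*(g + 2)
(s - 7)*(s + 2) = s^2 - 5*s - 14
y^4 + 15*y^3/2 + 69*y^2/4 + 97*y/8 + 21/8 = (y + 1/2)^2*(y + 3)*(y + 7/2)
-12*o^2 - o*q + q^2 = (-4*o + q)*(3*o + q)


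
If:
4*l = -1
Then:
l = -1/4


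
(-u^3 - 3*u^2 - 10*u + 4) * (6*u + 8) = -6*u^4 - 26*u^3 - 84*u^2 - 56*u + 32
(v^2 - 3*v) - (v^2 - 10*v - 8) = 7*v + 8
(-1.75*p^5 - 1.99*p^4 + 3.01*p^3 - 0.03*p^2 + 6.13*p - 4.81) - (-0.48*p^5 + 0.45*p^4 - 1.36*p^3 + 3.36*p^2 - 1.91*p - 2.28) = -1.27*p^5 - 2.44*p^4 + 4.37*p^3 - 3.39*p^2 + 8.04*p - 2.53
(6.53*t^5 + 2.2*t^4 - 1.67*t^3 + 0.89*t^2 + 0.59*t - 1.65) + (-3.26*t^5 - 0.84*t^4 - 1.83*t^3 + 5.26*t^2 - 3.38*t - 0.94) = 3.27*t^5 + 1.36*t^4 - 3.5*t^3 + 6.15*t^2 - 2.79*t - 2.59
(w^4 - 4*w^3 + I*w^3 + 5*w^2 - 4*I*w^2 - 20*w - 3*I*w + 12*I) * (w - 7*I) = w^5 - 4*w^4 - 6*I*w^4 + 12*w^3 + 24*I*w^3 - 48*w^2 - 38*I*w^2 - 21*w + 152*I*w + 84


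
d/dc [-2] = 0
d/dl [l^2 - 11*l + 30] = 2*l - 11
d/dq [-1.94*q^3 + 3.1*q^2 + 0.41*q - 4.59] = -5.82*q^2 + 6.2*q + 0.41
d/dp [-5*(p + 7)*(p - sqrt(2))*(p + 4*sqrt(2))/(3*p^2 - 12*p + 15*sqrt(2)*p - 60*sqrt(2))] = 5*(-p^4 - 10*sqrt(2)*p^3 + 8*p^3 - 10*p^2 + 58*sqrt(2)*p^2 + 128*p + 280*sqrt(2)*p - 440*sqrt(2) + 1064)/(3*(p^4 - 8*p^3 + 10*sqrt(2)*p^3 - 80*sqrt(2)*p^2 + 66*p^2 - 400*p + 160*sqrt(2)*p + 800))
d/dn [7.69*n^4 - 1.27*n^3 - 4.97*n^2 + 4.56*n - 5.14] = 30.76*n^3 - 3.81*n^2 - 9.94*n + 4.56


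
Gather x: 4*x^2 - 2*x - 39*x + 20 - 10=4*x^2 - 41*x + 10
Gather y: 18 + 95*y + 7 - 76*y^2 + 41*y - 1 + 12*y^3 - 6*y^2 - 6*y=12*y^3 - 82*y^2 + 130*y + 24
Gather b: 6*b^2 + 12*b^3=12*b^3 + 6*b^2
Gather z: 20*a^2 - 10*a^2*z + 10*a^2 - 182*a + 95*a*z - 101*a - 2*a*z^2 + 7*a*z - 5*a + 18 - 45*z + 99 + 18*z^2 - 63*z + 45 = 30*a^2 - 288*a + z^2*(18 - 2*a) + z*(-10*a^2 + 102*a - 108) + 162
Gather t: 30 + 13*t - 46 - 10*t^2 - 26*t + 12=-10*t^2 - 13*t - 4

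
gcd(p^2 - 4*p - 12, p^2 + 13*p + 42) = 1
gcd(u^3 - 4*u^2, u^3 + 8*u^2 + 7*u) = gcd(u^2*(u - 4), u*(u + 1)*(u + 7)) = u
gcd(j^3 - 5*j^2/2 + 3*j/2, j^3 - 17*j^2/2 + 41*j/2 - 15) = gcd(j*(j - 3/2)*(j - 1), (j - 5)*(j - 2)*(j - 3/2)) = j - 3/2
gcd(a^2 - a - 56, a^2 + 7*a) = a + 7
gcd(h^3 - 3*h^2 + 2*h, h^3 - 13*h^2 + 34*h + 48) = 1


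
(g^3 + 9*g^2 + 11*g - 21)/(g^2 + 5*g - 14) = (g^2 + 2*g - 3)/(g - 2)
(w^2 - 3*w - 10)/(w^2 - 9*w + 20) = (w + 2)/(w - 4)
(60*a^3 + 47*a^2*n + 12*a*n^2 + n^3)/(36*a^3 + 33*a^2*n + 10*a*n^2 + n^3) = (5*a + n)/(3*a + n)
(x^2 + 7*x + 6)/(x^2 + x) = (x + 6)/x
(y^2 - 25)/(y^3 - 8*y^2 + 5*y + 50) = (y + 5)/(y^2 - 3*y - 10)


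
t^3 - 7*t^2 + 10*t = t*(t - 5)*(t - 2)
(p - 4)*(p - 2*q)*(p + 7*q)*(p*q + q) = p^4*q + 5*p^3*q^2 - 3*p^3*q - 14*p^2*q^3 - 15*p^2*q^2 - 4*p^2*q + 42*p*q^3 - 20*p*q^2 + 56*q^3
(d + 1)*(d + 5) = d^2 + 6*d + 5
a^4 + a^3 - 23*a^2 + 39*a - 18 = (a - 3)*(a - 1)^2*(a + 6)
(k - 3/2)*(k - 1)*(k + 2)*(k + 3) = k^4 + 5*k^3/2 - 5*k^2 - 15*k/2 + 9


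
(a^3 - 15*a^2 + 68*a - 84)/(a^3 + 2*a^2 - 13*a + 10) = (a^2 - 13*a + 42)/(a^2 + 4*a - 5)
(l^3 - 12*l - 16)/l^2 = l - 12/l - 16/l^2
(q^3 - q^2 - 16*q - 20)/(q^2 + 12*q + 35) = (q^3 - q^2 - 16*q - 20)/(q^2 + 12*q + 35)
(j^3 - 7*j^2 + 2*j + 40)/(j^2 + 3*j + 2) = (j^2 - 9*j + 20)/(j + 1)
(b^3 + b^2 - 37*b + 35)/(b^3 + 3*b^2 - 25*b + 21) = (b - 5)/(b - 3)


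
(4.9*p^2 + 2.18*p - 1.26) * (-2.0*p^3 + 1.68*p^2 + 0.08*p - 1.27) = -9.8*p^5 + 3.872*p^4 + 6.5744*p^3 - 8.1654*p^2 - 2.8694*p + 1.6002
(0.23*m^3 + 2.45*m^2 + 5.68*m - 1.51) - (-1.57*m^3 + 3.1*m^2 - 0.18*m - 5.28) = 1.8*m^3 - 0.65*m^2 + 5.86*m + 3.77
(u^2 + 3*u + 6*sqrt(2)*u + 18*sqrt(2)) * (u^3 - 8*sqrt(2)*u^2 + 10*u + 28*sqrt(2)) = u^5 - 2*sqrt(2)*u^4 + 3*u^4 - 86*u^3 - 6*sqrt(2)*u^3 - 258*u^2 + 88*sqrt(2)*u^2 + 336*u + 264*sqrt(2)*u + 1008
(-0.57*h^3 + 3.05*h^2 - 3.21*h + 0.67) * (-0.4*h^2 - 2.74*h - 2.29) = 0.228*h^5 + 0.3418*h^4 - 5.7677*h^3 + 1.5429*h^2 + 5.5151*h - 1.5343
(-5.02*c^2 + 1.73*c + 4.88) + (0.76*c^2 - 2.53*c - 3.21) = -4.26*c^2 - 0.8*c + 1.67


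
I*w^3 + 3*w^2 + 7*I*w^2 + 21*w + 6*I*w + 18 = (w + 6)*(w - 3*I)*(I*w + I)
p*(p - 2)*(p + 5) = p^3 + 3*p^2 - 10*p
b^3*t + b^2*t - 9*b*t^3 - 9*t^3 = (b - 3*t)*(b + 3*t)*(b*t + t)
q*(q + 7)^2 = q^3 + 14*q^2 + 49*q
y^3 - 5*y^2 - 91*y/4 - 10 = (y - 8)*(y + 1/2)*(y + 5/2)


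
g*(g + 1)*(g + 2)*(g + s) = g^4 + g^3*s + 3*g^3 + 3*g^2*s + 2*g^2 + 2*g*s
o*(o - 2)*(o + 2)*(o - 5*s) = o^4 - 5*o^3*s - 4*o^2 + 20*o*s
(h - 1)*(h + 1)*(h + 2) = h^3 + 2*h^2 - h - 2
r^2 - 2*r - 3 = (r - 3)*(r + 1)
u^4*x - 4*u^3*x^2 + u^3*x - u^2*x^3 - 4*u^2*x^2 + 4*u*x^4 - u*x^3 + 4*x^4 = (u - 4*x)*(u - x)*(u + x)*(u*x + x)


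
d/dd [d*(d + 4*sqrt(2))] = 2*d + 4*sqrt(2)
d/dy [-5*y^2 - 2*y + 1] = -10*y - 2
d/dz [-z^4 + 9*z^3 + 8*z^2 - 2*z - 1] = -4*z^3 + 27*z^2 + 16*z - 2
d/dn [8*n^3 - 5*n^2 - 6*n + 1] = 24*n^2 - 10*n - 6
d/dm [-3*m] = -3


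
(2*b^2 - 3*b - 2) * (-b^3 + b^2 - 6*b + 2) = -2*b^5 + 5*b^4 - 13*b^3 + 20*b^2 + 6*b - 4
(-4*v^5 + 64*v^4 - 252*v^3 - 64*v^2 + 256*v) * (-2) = 8*v^5 - 128*v^4 + 504*v^3 + 128*v^2 - 512*v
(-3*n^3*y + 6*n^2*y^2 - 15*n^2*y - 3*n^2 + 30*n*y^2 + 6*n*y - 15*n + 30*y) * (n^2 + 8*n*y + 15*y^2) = -3*n^5*y - 18*n^4*y^2 - 15*n^4*y - 3*n^4 + 3*n^3*y^3 - 90*n^3*y^2 - 18*n^3*y - 15*n^3 + 90*n^2*y^4 + 15*n^2*y^3 + 3*n^2*y^2 - 90*n^2*y + 450*n*y^4 + 90*n*y^3 + 15*n*y^2 + 450*y^3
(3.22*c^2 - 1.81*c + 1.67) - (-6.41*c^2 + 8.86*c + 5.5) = 9.63*c^2 - 10.67*c - 3.83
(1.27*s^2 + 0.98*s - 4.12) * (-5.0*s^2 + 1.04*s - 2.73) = -6.35*s^4 - 3.5792*s^3 + 18.1521*s^2 - 6.9602*s + 11.2476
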